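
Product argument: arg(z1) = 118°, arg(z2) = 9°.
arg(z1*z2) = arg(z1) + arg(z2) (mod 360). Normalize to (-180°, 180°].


arg(z1*z2) = 118° + 9° = 127°
Normalized to (-180°, 180°]: 127°

127°


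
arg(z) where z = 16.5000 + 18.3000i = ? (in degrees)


Re = 16.5, Im = 18.3
arg = atan2(18.3, 16.5) = 47.9609 degrees

arg(z) = 47.9609 degrees


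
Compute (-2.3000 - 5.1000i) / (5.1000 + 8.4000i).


Conjugate of z2 = 5.1000 - 8.4000i
Numerator: (-2.3000 - 5.1000i)(5.1000 - 8.4000i) = -54.5700 - 6.6900i
Denominator: 5.1^2 + 8.4^2 = 96.57
Result = (-54.5700 - 6.6900i)/96.57

-0.5651 - 0.0693i


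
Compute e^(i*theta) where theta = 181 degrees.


cos(181°) = -0.9998
sin(181°) = -0.0175

e^(i*181°) = -0.9998 - 0.0175i


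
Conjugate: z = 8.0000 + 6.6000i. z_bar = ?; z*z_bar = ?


z_bar = 8.0000 - 6.6000i
z*z_bar = 8^2 + 6.6^2 = 64 + 43.56 = 107.56

z_bar = 8.0000 - 6.6000i, z*z_bar = 107.56


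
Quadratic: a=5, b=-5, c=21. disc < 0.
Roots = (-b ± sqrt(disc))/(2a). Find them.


disc = (-5)^2 - 4*5*21 = 25 - 420 = -395
sqrt(|disc|) = sqrt(395) = 19.8746
Real part = 5/(2*5) = 0.5000
Imag part = 19.8746/(2*5) = 1.9875

0.5000 ± 1.9875i


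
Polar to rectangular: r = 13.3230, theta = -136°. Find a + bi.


a = 13.3230*cos(-136°) = 13.3230*(-0.71934) = -9.5838
b = 13.3230*sin(-136°) = 13.3230*(-0.694658) = -9.2549

-9.5838 - 9.2549i


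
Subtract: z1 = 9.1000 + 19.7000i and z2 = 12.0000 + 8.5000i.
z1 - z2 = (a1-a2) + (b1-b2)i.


Real: 9.1 - 12 = -2.9
Imag: 19.7 - 8.5 = 11.2

-2.9000 + 11.2000i


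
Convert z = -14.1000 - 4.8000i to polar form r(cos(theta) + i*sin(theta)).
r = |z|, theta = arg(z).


r = sqrt(198.81+23.04) = sqrt(221.85) = 14.8946
theta = atan2(-4.8, -14.1) = -161.2001 degrees

r = 14.8946, theta = -161.2001 degrees


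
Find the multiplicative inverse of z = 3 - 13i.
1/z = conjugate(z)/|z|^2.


|z|^2 = 9+169 = 178
1/z = (3 + 13i)/178

1/z = 0.0169 + 0.0730i


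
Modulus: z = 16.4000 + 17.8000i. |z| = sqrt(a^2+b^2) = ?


|z| = sqrt(16.4^2 + 17.8^2) = sqrt(268.96 + 316.84) = sqrt(585.8) = 24.2033

|z| = 24.2033


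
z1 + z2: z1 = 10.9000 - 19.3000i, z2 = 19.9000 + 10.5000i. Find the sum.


Real: 10.9 + 19.9 = 30.8
Imag: -19.3 + 10.5 = -8.8

30.8000 - 8.8000i


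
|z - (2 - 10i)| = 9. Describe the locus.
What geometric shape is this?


|z - z0| = r is a circle with center z0 and radius r.
Center = (2, -10), radius = 9

Circle with center (2, -10) and radius 9


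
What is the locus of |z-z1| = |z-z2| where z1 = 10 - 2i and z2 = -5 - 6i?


Equal distances means the locus is the perpendicular bisector of z1 and z2.
Midpoint = ((10+(-5))/2, (-2+(-6))/2) = (2.5000, -4.0000)

Perpendicular bisector through (2.5000, -4.0000)


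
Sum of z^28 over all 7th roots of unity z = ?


The roots are w_k = w^k with w = e^(2*pi*i/7), and (w^k)^28 = (w^28)^k.
So S = 1 + u + u^2 + ... + u^(6) with u = w^28.
28 = 4*7 + 0, so 28 is a multiple of 7 and u = (w^7)^4 = 1.
Every one of the 7 terms equals 1: S = 7

S = 7


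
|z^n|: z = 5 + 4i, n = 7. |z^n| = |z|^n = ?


|z| = sqrt(25+16) = sqrt(41) = 6.4031
|z^7| = |z|^7 = (sqrt(41))^7 = 41^3 * sqrt(41) = 68921*sqrt(41)

|z^7| = 68921*sqrt(41) ≈ 441309.7256


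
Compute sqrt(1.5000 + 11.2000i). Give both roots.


|z| = sqrt(2.25+125.44) = 11.3000
sqrt((|z|+a)/2) = sqrt((11.3000+1.5)/2) = sqrt(6.4000) = 2.5298
sqrt((|z|-a)/2) = sqrt((11.3000-1.5)/2) = sqrt(4.9000) = 2.2136

±(2.5298 + 2.2136i) i.e. 2.5298 + 2.2136i and -2.5298 - 2.2136i


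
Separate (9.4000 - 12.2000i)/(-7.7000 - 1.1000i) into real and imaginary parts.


Multiply by conjugate: (9.4000 - 12.2000i)(-7.7000 + 1.1000i) / ((-7.7)^2 + (-1.1)^2)
Numerator real = 9.4*(-7.7) - (12.2)*(-1.1) = -58.96
Numerator imag = -12.2*(-7.7) - 9.4*(-1.1) = 104.28
Denominator = 60.5
Re(z) = -58.96/60.5 = -0.9745
Im(z) = 104.28/60.5 = 1.7236

Re(z) = -0.9745, Im(z) = 1.7236


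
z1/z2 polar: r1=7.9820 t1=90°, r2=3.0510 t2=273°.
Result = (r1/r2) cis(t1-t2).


r = 7.9820 / 3.0510 = 2.6162
theta = 90° - 273° = -183° = 177° (mod 360)

2.6162 cis(177°)


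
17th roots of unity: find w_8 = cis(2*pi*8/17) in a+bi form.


Angle = 360*8/17 = 169.4118°
a = cos(169.4118°) = -0.9830
b = sin(169.4118°) = 0.1837

-0.9830 + 0.1837i


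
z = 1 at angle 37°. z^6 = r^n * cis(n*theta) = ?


r^6 = 1^6 = 1
n*theta = 6*37° = 222° = 222° (mod 360)
a = 1*cos(222°) = -0.7431
b = 1*sin(222°) = -0.6691

1 cis(222°) = -0.7431 - 0.6691i


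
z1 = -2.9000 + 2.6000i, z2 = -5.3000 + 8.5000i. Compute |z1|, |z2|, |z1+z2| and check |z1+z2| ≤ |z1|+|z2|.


|z1| = sqrt((-2.9)^2 + 2.6^2) = sqrt(15.17) = 3.8949
|z2| = sqrt((-5.3)^2 + 8.5^2) = sqrt(100.34) = 10.0170
z1+z2 = -8.2000 + 11.1000i
|z1+z2| = sqrt(190.45) = 13.8004
|z1|+|z2| = 3.8949 + 10.0170 = 13.9119

|z1+z2| = 13.8004 ≤ |z1|+|z2| = 13.9119 (verified)


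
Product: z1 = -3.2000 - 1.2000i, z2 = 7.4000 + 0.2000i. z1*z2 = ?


Real = -3.2*7.4 - (-1.2)*0.2 = -23.68 - (-0.24) = -23.44
Imag = -3.2*0.2 + 7.4*(-1.2) = -0.64 - (8.88) = -9.52

-23.4400 - 9.5200i


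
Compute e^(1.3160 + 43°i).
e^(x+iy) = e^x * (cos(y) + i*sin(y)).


e^1.3160 = 3.7285
cos(43°) = 0.73135
sin(43°) = 0.682
Real = 3.7285*0.73135 = 2.7268
Imag = 3.7285*0.682 = 2.5428

2.7268 + 2.5428i


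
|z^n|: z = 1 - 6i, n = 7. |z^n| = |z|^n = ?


|z| = sqrt(1+36) = sqrt(37) = 6.0828
|z^7| = |z|^7 = (sqrt(37))^7 = 37^3 * sqrt(37) = 50653*sqrt(37)

|z^7| = 50653*sqrt(37) ≈ 308110.1704


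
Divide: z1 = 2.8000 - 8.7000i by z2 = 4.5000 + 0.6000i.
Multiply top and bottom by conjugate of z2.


Conjugate of z2 = 4.5000 - 0.6000i
Numerator: (2.8000 - 8.7000i)(4.5000 - 0.6000i) = 7.3800 - 40.8300i
Denominator: 4.5^2 + 0.6^2 = 20.61
Result = (7.3800 - 40.8300i)/20.61

0.3581 - 1.9811i


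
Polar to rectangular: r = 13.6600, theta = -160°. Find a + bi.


a = 13.6600*cos(-160°) = 13.6600*(-0.93969) = -12.8362
b = 13.6600*sin(-160°) = 13.6600*(-0.34202) = -4.6720

-12.8362 - 4.6720i


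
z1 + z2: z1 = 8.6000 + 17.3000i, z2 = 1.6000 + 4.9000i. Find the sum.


Real: 8.6 + 1.6 = 10.2
Imag: 17.3 + 4.9 = 22.2

10.2000 + 22.2000i


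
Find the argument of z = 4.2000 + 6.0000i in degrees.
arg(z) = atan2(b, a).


Re = 4.2, Im = 6
arg = atan2(6, 4.2) = 55.0080 degrees

arg(z) = 55.0080 degrees


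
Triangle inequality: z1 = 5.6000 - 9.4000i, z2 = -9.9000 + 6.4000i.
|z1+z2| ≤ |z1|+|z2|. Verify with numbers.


|z1| = sqrt(5.6^2 + (-9.4)^2) = sqrt(119.72) = 10.9417
|z2| = sqrt((-9.9)^2 + 6.4^2) = sqrt(138.97) = 11.7886
z1+z2 = -4.3000 - 3.0000i
|z1+z2| = sqrt(27.49) = 5.2431
|z1|+|z2| = 10.9417 + 11.7886 = 22.7303

|z1+z2| = 5.2431 ≤ |z1|+|z2| = 22.7303 (verified)


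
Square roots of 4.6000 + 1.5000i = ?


|z| = sqrt(21.16+2.25) = 4.8384
sqrt((|z|+a)/2) = sqrt((4.8384+4.6)/2) = sqrt(4.7192) = 2.1724
sqrt((|z|-a)/2) = sqrt((4.8384-4.6)/2) = sqrt(0.1192) = 0.3452

±(2.1724 + 0.3452i) i.e. 2.1724 + 0.3452i and -2.1724 - 0.3452i


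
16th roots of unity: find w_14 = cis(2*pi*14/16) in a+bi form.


Angle = 360*14/16 = 315°
a = cos(315°) = 0.7071
b = sin(315°) = -0.7071

0.7071 - 0.7071i


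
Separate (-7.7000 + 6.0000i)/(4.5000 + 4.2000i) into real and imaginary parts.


Multiply by conjugate: (-7.7000 + 6.0000i)(4.5000 - 4.2000i) / (4.5^2 + 4.2^2)
Numerator real = -7.7*4.5 + 6*4.2 = -9.45
Numerator imag = 6*4.5 - (-7.7)*4.2 = 59.34
Denominator = 37.89
Re(z) = -9.45/37.89 = -0.2494
Im(z) = 59.34/37.89 = 1.5661

Re(z) = -0.2494, Im(z) = 1.5661


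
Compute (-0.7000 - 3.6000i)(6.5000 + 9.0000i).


Real = -0.7*6.5 - (-3.6)*9 = -4.55 - (-32.4) = 27.85
Imag = -0.7*9 + 6.5*(-3.6) = -6.3 - (23.4) = -29.7

27.8500 - 29.7000i


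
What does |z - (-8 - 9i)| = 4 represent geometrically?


|z - z0| = r is a circle with center z0 and radius r.
Center = (-8, -9), radius = 4

Circle with center (-8, -9) and radius 4


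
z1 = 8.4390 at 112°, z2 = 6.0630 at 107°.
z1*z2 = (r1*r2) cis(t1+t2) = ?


r = 8.4390 * 6.0630 = 51.1657
theta = 112° + 107° = 219° = 219° (mod 360)

51.1657 cis(219°)


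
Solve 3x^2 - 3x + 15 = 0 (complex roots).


disc = (-3)^2 - 4*3*15 = 9 - 180 = -171
sqrt(|disc|) = sqrt(171) = 13.0767
Real part = 3/(2*3) = 0.5000
Imag part = 13.0767/(2*3) = 2.1794

0.5000 ± 2.1794i


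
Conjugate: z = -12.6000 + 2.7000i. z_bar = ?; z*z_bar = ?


z_bar = -12.6000 - 2.7000i
z*z_bar = (-12.6)^2 + 2.7^2 = 158.76 + 7.29 = 166.05

z_bar = -12.6000 - 2.7000i, z*z_bar = 166.05


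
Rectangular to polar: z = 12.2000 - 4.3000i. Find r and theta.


r = sqrt(148.84+18.49) = sqrt(167.33) = 12.9356
theta = atan2(-4.3, 12.2) = -19.4155 degrees

r = 12.9356, theta = -19.4155 degrees


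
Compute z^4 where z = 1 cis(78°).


r^4 = 1^4 = 1
n*theta = 4*78° = 312° = 312° (mod 360)
a = 1*cos(312°) = 0.6691
b = 1*sin(312°) = -0.7431

1 cis(312°) = 0.6691 - 0.7431i


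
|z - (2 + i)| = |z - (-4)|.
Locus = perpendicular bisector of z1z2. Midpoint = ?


Equal distances means the locus is the perpendicular bisector of z1 and z2.
Midpoint = ((2+(-4))/2, (1+0)/2) = (-1.0000, 0.5000)

Perpendicular bisector through (-1.0000, 0.5000)


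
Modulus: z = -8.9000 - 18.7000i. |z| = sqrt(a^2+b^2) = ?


|z| = sqrt((-8.9)^2 + (-18.7)^2) = sqrt(79.21 + 349.69) = sqrt(428.9) = 20.7099

|z| = 20.7099


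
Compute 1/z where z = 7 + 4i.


|z|^2 = 49+16 = 65
1/z = (7 - 4i)/65

1/z = 0.1077 - 0.0615i


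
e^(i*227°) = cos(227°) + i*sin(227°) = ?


cos(227°) = -0.6820
sin(227°) = -0.7314

e^(i*227°) = -0.6820 - 0.7314i


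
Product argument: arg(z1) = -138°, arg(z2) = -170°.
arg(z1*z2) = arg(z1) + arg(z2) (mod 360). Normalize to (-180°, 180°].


arg(z1*z2) = -138° - 170° = -308°
Normalized to (-180°, 180°]: 52°

52°


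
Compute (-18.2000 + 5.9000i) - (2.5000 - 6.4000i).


Real: -18.2 - 2.5 = -20.7
Imag: 5.9 + 6.4 = 12.3

-20.7000 + 12.3000i


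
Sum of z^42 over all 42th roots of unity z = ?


The roots are w_k = w^k with w = e^(2*pi*i/42), and (w^k)^42 = (w^42)^k.
So S = 1 + u + u^2 + ... + u^(41) with u = w^42.
42 = 1*42 + 0, so 42 is a multiple of 42 and u = (w^42)^1 = 1.
Every one of the 42 terms equals 1: S = 42

S = 42


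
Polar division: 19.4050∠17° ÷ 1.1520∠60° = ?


r = 19.4050 / 1.1520 = 16.8446
theta = 17° - 60° = -43° = 317° (mod 360)

16.8446 cis(317°)


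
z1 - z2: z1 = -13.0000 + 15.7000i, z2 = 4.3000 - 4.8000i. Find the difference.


Real: -13 - 4.3 = -17.3
Imag: 15.7 + 4.8 = 20.5

-17.3000 + 20.5000i


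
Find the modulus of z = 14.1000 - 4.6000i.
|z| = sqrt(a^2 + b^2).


|z| = sqrt(14.1^2 + (-4.6)^2) = sqrt(198.81 + 21.16) = sqrt(219.97) = 14.8314

|z| = 14.8314


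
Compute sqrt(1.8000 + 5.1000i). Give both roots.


|z| = sqrt(3.24+26.01) = 5.4083
sqrt((|z|+a)/2) = sqrt((5.4083+1.8)/2) = sqrt(3.6042) = 1.8985
sqrt((|z|-a)/2) = sqrt((5.4083-1.8)/2) = sqrt(1.8042) = 1.3432

±(1.8985 + 1.3432i) i.e. 1.8985 + 1.3432i and -1.8985 - 1.3432i


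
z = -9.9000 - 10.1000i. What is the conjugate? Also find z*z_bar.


z_bar = -9.9000 + 10.1000i
z*z_bar = (-9.9)^2 + (-10.1)^2 = 98.01 + 102.01 = 200.02

z_bar = -9.9000 + 10.1000i, z*z_bar = 200.02


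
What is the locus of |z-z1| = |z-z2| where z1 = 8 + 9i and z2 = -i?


Equal distances means the locus is the perpendicular bisector of z1 and z2.
Midpoint = ((8+0)/2, (9+(-1))/2) = (4.0000, 4.0000)

Perpendicular bisector through (4.0000, 4.0000)


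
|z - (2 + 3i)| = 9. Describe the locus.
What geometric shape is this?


|z - z0| = r is a circle with center z0 and radius r.
Center = (2, 3), radius = 9

Circle with center (2, 3) and radius 9


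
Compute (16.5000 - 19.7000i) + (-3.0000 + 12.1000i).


Real: 16.5 - 3 = 13.5
Imag: -19.7 + 12.1 = -7.6

13.5000 - 7.6000i


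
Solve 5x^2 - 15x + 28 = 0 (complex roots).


disc = (-15)^2 - 4*5*28 = 225 - 560 = -335
sqrt(|disc|) = sqrt(335) = 18.3030
Real part = 15/(2*5) = 1.5000
Imag part = 18.3030/(2*5) = 1.8303

1.5000 ± 1.8303i


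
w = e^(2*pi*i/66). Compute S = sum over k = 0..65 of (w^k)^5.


The roots are w_k = w^k with w = e^(2*pi*i/66), and (w^k)^5 = (w^5)^k.
So S = 1 + u + u^2 + ... + u^(65) with u = w^5.
5 = 0*66 + 5, so 5 is not a multiple of 66: u = w^5 ≠ 1 (w is a primitive 66th root), while u^66 = (w^66)^5 = 1.
Geometric series: S = (1 - u^66)/(1 - u) = (1 - 1)/(1 - u) = 0

S = 0


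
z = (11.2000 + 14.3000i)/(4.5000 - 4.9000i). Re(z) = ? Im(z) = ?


Multiply by conjugate: (11.2000 + 14.3000i)(4.5000 + 4.9000i) / (4.5^2 + (-4.9)^2)
Numerator real = 11.2*4.5 + 14.3*(-4.9) = -19.67
Numerator imag = 14.3*4.5 - 11.2*(-4.9) = 119.23
Denominator = 44.26
Re(z) = -19.67/44.26 = -0.4444
Im(z) = 119.23/44.26 = 2.6939

Re(z) = -0.4444, Im(z) = 2.6939


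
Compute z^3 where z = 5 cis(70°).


r^3 = 5^3 = 125
n*theta = 3*70° = 210° = 210° (mod 360)
a = 125*cos(210°) = -108.2532
b = 125*sin(210°) = -62.5000

125 cis(210°) = -108.2532 - 62.5000i


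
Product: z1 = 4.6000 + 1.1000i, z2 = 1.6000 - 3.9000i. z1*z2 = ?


Real = 4.6*1.6 - 1.1*(-3.9) = 7.36 - (-4.29) = 11.65
Imag = 4.6*(-3.9) + 1.6*1.1 = -17.94 + 1.76 = -16.18

11.6500 - 16.1800i


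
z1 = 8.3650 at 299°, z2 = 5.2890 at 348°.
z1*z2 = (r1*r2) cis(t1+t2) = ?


r = 8.3650 * 5.2890 = 44.2425
theta = 299° + 348° = 647° = 287° (mod 360)

44.2425 cis(287°)


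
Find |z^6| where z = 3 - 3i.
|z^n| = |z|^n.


|z| = sqrt(9+9) = sqrt(18) = 4.2426
|z^6| = |z|^6 = (sqrt(18))^6 = 18^3 = 5832

|z^6| = 5832


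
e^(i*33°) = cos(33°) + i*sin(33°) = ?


cos(33°) = 0.8387
sin(33°) = 0.5446

e^(i*33°) = 0.8387 + 0.5446i


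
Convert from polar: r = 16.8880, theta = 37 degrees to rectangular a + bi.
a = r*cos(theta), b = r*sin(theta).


a = 16.8880*cos(37°) = 16.8880*0.79864 = 13.4874
b = 16.8880*sin(37°) = 16.8880*0.60182 = 10.1635

13.4874 + 10.1635i


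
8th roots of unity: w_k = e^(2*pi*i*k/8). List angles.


The 8th roots of unity are cis(360k/8°) for k=0..7
Angle step = 360/8 = 45°
Primitive root: cis(45°)
Primitive root = 0.7071 + 0.7071i

8 roots at angles: 0°, 45°, 90°, 135°, 180°, 225°, 270°, 315°


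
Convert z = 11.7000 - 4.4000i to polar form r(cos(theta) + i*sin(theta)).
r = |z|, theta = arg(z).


r = sqrt(136.89+19.36) = sqrt(156.25) = 12.5000
theta = atan2(-4.4, 11.7) = -20.6097 degrees

r = 12.5000, theta = -20.6097 degrees


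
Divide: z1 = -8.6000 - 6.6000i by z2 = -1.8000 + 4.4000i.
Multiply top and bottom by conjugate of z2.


Conjugate of z2 = -1.8000 - 4.4000i
Numerator: (-8.6000 - 6.6000i)(-1.8000 - 4.4000i) = -13.5600 + 49.7200i
Denominator: (-1.8)^2 + 4.4^2 = 22.6
Result = (-13.5600 + 49.7200i)/22.6

-0.6000 + 2.2000i


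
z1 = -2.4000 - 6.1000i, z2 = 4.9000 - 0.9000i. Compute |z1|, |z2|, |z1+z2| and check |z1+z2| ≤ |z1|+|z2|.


|z1| = sqrt((-2.4)^2 + (-6.1)^2) = sqrt(42.97) = 6.5552
|z2| = sqrt(4.9^2 + (-0.9)^2) = sqrt(24.82) = 4.9820
z1+z2 = 2.5000 - 7.0000i
|z1+z2| = sqrt(55.25) = 7.4330
|z1|+|z2| = 6.5552 + 4.9820 = 11.5372

|z1+z2| = 7.4330 ≤ |z1|+|z2| = 11.5372 (verified)


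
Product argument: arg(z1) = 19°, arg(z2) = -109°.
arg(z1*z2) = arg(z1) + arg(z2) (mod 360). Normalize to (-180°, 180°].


arg(z1*z2) = 19° - 109° = -90°
Normalized to (-180°, 180°]: -90°

-90°


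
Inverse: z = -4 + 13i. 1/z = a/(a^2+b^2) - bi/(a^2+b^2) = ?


|z|^2 = 16+169 = 185
1/z = (-4 - 13i)/185

1/z = -0.0216 - 0.0703i


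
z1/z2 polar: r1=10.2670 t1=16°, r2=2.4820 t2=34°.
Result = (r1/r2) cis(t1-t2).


r = 10.2670 / 2.4820 = 4.1366
theta = 16° - 34° = -18° = 342° (mod 360)

4.1366 cis(342°)


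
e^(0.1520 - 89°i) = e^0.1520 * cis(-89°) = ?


e^0.1520 = 1.1642
cos(-89°) = 0.01745
sin(-89°) = -0.9998
Real = 1.1642*0.01745 = 0.0203
Imag = 1.1642*(-0.9998) = -1.1640

0.0203 - 1.1640i


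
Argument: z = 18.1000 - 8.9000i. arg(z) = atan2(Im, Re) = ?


Re = 18.1, Im = -8.9
arg = atan2(-8.9, 18.1) = -26.1839 degrees

arg(z) = -26.1839 degrees


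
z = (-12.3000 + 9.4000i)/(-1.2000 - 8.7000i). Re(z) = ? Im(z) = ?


Multiply by conjugate: (-12.3000 + 9.4000i)(-1.2000 + 8.7000i) / ((-1.2)^2 + (-8.7)^2)
Numerator real = -12.3*(-1.2) + 9.4*(-8.7) = -67.02
Numerator imag = 9.4*(-1.2) - (-12.3)*(-8.7) = -118.29
Denominator = 77.13
Re(z) = -67.02/77.13 = -0.8689
Im(z) = -118.29/77.13 = -1.5336

Re(z) = -0.8689, Im(z) = -1.5336


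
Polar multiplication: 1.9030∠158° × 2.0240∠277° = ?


r = 1.9030 * 2.0240 = 3.8517
theta = 158° + 277° = 435° = 75° (mod 360)

3.8517 cis(75°)


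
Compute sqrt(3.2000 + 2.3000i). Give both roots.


|z| = sqrt(10.24+5.29) = 3.9408
sqrt((|z|+a)/2) = sqrt((3.9408+3.2)/2) = sqrt(3.5704) = 1.8896
sqrt((|z|-a)/2) = sqrt((3.9408-3.2)/2) = sqrt(0.3704) = 0.6086

±(1.8896 + 0.6086i) i.e. 1.8896 + 0.6086i and -1.8896 - 0.6086i


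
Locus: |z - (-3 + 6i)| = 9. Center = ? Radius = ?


|z - z0| = r is a circle with center z0 and radius r.
Center = (-3, 6), radius = 9

Circle with center (-3, 6) and radius 9


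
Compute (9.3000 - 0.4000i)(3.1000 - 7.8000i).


Real = 9.3*3.1 - (-0.4)*(-7.8) = 28.83 - 3.12 = 25.71
Imag = 9.3*(-7.8) + 3.1*(-0.4) = -72.54 - (1.24) = -73.78

25.7100 - 73.7800i


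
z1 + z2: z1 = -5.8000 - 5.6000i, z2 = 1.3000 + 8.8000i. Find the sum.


Real: -5.8 + 1.3 = -4.5
Imag: -5.6 + 8.8 = 3.2

-4.5000 + 3.2000i


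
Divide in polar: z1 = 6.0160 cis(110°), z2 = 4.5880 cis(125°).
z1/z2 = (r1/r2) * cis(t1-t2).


r = 6.0160 / 4.5880 = 1.3112
theta = 110° - 125° = -15° = 345° (mod 360)

1.3112 cis(345°)


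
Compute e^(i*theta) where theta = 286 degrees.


cos(286°) = 0.2756
sin(286°) = -0.9613

e^(i*286°) = 0.2756 - 0.9613i


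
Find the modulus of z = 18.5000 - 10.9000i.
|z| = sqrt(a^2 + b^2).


|z| = sqrt(18.5^2 + (-10.9)^2) = sqrt(342.25 + 118.81) = sqrt(461.06) = 21.4723

|z| = 21.4723


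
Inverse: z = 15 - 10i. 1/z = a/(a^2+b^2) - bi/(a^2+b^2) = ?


|z|^2 = 225+100 = 325
1/z = (15 + 10i)/325

1/z = 0.0462 + 0.0308i


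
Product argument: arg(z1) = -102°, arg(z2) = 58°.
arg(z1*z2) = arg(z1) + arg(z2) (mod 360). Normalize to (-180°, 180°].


arg(z1*z2) = -102° + 58° = -44°
Normalized to (-180°, 180°]: -44°

-44°


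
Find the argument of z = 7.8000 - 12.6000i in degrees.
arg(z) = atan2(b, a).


Re = 7.8, Im = -12.6
arg = atan2(-12.6, 7.8) = -58.2405 degrees

arg(z) = -58.2405 degrees


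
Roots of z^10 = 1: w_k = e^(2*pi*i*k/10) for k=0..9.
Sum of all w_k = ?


The sum of all 10th roots of unity is 0.
Geometric series: (1 - w^10)/(1 - w) = (1-1)/(1-w) = 0 since w^10 = 1, w ≠ 1.
Alternatively: coefficient of z^9 in z^10 - 1 is 0.

0


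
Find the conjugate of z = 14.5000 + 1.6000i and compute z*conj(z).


z_bar = 14.5000 - 1.6000i
z*z_bar = 14.5^2 + 1.6^2 = 210.25 + 2.56 = 212.81

z_bar = 14.5000 - 1.6000i, z*z_bar = 212.81


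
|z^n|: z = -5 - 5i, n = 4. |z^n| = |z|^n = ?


|z| = sqrt(25+25) = sqrt(50) = 7.0711
|z^4| = |z|^4 = (sqrt(50))^4 = 50^2 = 2500

|z^4| = 2500


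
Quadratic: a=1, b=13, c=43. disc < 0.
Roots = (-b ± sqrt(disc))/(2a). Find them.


disc = 13^2 - 4*1*43 = 169 - 172 = -3
sqrt(|disc|) = sqrt(3) = 1.7321
Real part = -13/(2*1) = -6.5000
Imag part = 1.7321/(2*1) = 0.8660

-6.5000 ± 0.8660i


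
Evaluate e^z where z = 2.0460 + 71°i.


e^2.0460 = 7.7369
cos(71°) = 0.32557
sin(71°) = 0.94552
Real = 7.7369*0.32557 = 2.5189
Imag = 7.7369*0.94552 = 7.3154

2.5189 + 7.3154i


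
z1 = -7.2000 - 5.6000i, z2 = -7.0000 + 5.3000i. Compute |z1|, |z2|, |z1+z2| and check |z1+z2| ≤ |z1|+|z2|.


|z1| = sqrt((-7.2)^2 + (-5.6)^2) = sqrt(83.2) = 9.1214
|z2| = sqrt((-7)^2 + 5.3^2) = sqrt(77.09) = 8.7801
z1+z2 = -14.2000 - 0.3000i
|z1+z2| = sqrt(201.73) = 14.2032
|z1|+|z2| = 9.1214 + 8.7801 = 17.9015

|z1+z2| = 14.2032 ≤ |z1|+|z2| = 17.9015 (verified)


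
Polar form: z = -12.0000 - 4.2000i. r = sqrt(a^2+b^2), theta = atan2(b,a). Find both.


r = sqrt(144+17.64) = sqrt(161.64) = 12.7138
theta = atan2(-4.2, -12) = -160.7100 degrees

r = 12.7138, theta = -160.7100 degrees


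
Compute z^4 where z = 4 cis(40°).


r^4 = 4^4 = 256
n*theta = 4*40° = 160° = 160° (mod 360)
a = 256*cos(160°) = -240.5613
b = 256*sin(160°) = 87.5572

256 cis(160°) = -240.5613 + 87.5572i


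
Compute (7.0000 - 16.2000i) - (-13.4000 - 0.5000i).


Real: 7 + 13.4 = 20.4
Imag: -16.2 + 0.5 = -15.7

20.4000 - 15.7000i


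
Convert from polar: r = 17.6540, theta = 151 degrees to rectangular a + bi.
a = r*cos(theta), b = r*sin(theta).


a = 17.6540*cos(151°) = 17.6540*(-0.87462) = -15.4405
b = 17.6540*sin(151°) = 17.6540*0.48481 = 8.5588

-15.4405 + 8.5588i


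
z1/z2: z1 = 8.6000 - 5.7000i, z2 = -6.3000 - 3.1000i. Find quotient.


Conjugate of z2 = -6.3000 + 3.1000i
Numerator: (8.6000 - 5.7000i)(-6.3000 + 3.1000i) = -36.5100 + 62.5700i
Denominator: (-6.3)^2 + (-3.1)^2 = 49.3
Result = (-36.5100 + 62.5700i)/49.3

-0.7406 + 1.2692i


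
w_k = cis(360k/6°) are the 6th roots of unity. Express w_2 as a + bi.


Angle = 360*2/6 = 120°
a = cos(120°) = -0.5000
b = sin(120°) = 0.8660

-0.5000 + 0.8660i


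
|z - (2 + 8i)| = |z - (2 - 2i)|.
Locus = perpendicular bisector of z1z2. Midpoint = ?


Equal distances means the locus is the perpendicular bisector of z1 and z2.
Midpoint = ((2+2)/2, (8+(-2))/2) = (2.0000, 3.0000)

Perpendicular bisector through (2.0000, 3.0000)


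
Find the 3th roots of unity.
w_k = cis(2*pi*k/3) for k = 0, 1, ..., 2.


The 3th roots of unity are cis(360k/3°) for k=0..2
Angle step = 360/3 = 120°
Primitive root: cis(120°)
Primitive root = -0.5000 + 0.8660i

3 roots at angles: 0°, 120°, 240°


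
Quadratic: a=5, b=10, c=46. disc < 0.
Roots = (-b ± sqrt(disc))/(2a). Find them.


disc = 10^2 - 4*5*46 = 100 - 920 = -820
sqrt(|disc|) = sqrt(820) = 28.6356
Real part = -10/(2*5) = -1.0000
Imag part = 28.6356/(2*5) = 2.8636

-1.0000 ± 2.8636i


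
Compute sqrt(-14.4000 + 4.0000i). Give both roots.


|z| = sqrt(207.36+16) = 14.9452
sqrt((|z|+a)/2) = sqrt((14.9452+(-14.4))/2) = sqrt(0.2726) = 0.5221
sqrt((|z|-a)/2) = sqrt((14.9452-(-14.4))/2) = sqrt(14.6726) = 3.8305

±(0.5221 + 3.8305i) i.e. 0.5221 + 3.8305i and -0.5221 - 3.8305i


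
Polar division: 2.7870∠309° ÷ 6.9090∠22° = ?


r = 2.7870 / 6.9090 = 0.4034
theta = 309° - 22° = 287° = 287° (mod 360)

0.4034 cis(287°)


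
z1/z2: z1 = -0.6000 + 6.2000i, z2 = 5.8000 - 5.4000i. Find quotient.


Conjugate of z2 = 5.8000 + 5.4000i
Numerator: (-0.6000 + 6.2000i)(5.8000 + 5.4000i) = -36.9600 + 32.7200i
Denominator: 5.8^2 + (-5.4)^2 = 62.8
Result = (-36.9600 + 32.7200i)/62.8

-0.5885 + 0.5210i


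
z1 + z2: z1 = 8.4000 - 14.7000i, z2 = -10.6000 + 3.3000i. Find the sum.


Real: 8.4 - 10.6 = -2.2
Imag: -14.7 + 3.3 = -11.4

-2.2000 - 11.4000i


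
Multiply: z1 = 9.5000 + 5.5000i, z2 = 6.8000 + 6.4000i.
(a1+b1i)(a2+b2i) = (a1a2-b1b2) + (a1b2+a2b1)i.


Real = 9.5*6.8 - 5.5*6.4 = 64.6 - 35.2 = 29.4
Imag = 9.5*6.4 + 6.8*5.5 = 60.8 + 37.4 = 98.2

29.4000 + 98.2000i


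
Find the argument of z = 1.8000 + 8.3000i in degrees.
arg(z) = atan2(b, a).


Re = 1.8, Im = 8.3
arg = atan2(8.3, 1.8) = 77.7639 degrees

arg(z) = 77.7639 degrees


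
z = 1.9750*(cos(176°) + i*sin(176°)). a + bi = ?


a = 1.9750*cos(176°) = 1.9750*(-0.99756) = -1.9702
b = 1.9750*sin(176°) = 1.9750*0.06976 = 0.1378

-1.9702 + 0.1378i


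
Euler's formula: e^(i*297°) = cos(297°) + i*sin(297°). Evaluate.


cos(297°) = 0.4540
sin(297°) = -0.8910

e^(i*297°) = 0.4540 - 0.8910i


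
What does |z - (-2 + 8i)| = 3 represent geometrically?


|z - z0| = r is a circle with center z0 and radius r.
Center = (-2, 8), radius = 3

Circle with center (-2, 8) and radius 3


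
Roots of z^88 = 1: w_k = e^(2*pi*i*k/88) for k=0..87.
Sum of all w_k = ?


The sum of all 88th roots of unity is 0.
Geometric series: (1 - w^88)/(1 - w) = (1-1)/(1-w) = 0 since w^88 = 1, w ≠ 1.
Alternatively: coefficient of z^87 in z^88 - 1 is 0.

0


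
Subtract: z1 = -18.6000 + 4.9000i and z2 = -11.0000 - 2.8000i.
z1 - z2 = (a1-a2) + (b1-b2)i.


Real: -18.6 + 11 = -7.6
Imag: 4.9 + 2.8 = 7.7

-7.6000 + 7.7000i


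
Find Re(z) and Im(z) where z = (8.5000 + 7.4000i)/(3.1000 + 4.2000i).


Multiply by conjugate: (8.5000 + 7.4000i)(3.1000 - 4.2000i) / (3.1^2 + 4.2^2)
Numerator real = 8.5*3.1 + 7.4*4.2 = 57.43
Numerator imag = 7.4*3.1 - 8.5*4.2 = -12.76
Denominator = 27.25
Re(z) = 57.43/27.25 = 2.1075
Im(z) = -12.76/27.25 = -0.4683

Re(z) = 2.1075, Im(z) = -0.4683


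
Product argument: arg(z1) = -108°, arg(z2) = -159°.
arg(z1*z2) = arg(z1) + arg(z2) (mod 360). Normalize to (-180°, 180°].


arg(z1*z2) = -108° - 159° = -267°
Normalized to (-180°, 180°]: 93°

93°


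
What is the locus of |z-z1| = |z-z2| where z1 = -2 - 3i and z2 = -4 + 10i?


Equal distances means the locus is the perpendicular bisector of z1 and z2.
Midpoint = ((-2+(-4))/2, (-3+10)/2) = (-3.0000, 3.5000)

Perpendicular bisector through (-3.0000, 3.5000)


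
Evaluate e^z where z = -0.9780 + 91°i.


e^-0.9780 = 0.3761
cos(91°) = -0.0175
sin(91°) = 0.9998
Real = 0.3761*(-0.0175) = -0.0066
Imag = 0.3761*0.9998 = 0.3760

-0.0066 + 0.3760i


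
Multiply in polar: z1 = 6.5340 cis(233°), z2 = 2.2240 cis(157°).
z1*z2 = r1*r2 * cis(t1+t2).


r = 6.5340 * 2.2240 = 14.5316
theta = 233° + 157° = 390° = 30° (mod 360)

14.5316 cis(30°)


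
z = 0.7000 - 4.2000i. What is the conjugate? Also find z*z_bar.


z_bar = 0.7000 + 4.2000i
z*z_bar = 0.7^2 + (-4.2)^2 = 0.49 + 17.64 = 18.13

z_bar = 0.7000 + 4.2000i, z*z_bar = 18.13


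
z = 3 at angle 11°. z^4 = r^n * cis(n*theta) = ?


r^4 = 3^4 = 81
n*theta = 4*11° = 44° = 44° (mod 360)
a = 81*cos(44°) = 58.2665
b = 81*sin(44°) = 56.2673

81 cis(44°) = 58.2665 + 56.2673i


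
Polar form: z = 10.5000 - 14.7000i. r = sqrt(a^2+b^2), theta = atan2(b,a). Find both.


r = sqrt(110.25+216.09) = sqrt(326.34) = 18.0649
theta = atan2(-14.7, 10.5) = -54.4623 degrees

r = 18.0649, theta = -54.4623 degrees


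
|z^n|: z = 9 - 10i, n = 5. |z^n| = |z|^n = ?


|z| = sqrt(81+100) = sqrt(181) = 13.4536
|z^5| = |z|^5 = (sqrt(181))^5 = 181^2 * sqrt(181) = 32761*sqrt(181)

|z^5| = 32761*sqrt(181) ≈ 440754.1774


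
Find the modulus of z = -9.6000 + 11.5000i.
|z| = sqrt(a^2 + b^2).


|z| = sqrt((-9.6)^2 + 11.5^2) = sqrt(92.16 + 132.25) = sqrt(224.41) = 14.9803

|z| = 14.9803


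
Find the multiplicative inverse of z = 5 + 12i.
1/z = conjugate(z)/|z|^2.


|z|^2 = 25+144 = 169
1/z = (5 - 12i)/169

1/z = 0.0296 - 0.0710i


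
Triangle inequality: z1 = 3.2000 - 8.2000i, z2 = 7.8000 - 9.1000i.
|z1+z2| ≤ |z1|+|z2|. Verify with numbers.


|z1| = sqrt(3.2^2 + (-8.2)^2) = sqrt(77.48) = 8.8023
|z2| = sqrt(7.8^2 + (-9.1)^2) = sqrt(143.65) = 11.9854
z1+z2 = 11.0000 - 17.3000i
|z1+z2| = sqrt(420.29) = 20.5010
|z1|+|z2| = 8.8023 + 11.9854 = 20.7877

|z1+z2| = 20.5010 ≤ |z1|+|z2| = 20.7877 (verified)


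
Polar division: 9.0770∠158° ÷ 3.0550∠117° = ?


r = 9.0770 / 3.0550 = 2.9712
theta = 158° - 117° = 41° = 41° (mod 360)

2.9712 cis(41°)


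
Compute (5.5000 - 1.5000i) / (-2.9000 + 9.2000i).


Conjugate of z2 = -2.9000 - 9.2000i
Numerator: (5.5000 - 1.5000i)(-2.9000 - 9.2000i) = -29.7500 - 46.2500i
Denominator: (-2.9)^2 + 9.2^2 = 93.05
Result = (-29.7500 - 46.2500i)/93.05

-0.3197 - 0.4970i


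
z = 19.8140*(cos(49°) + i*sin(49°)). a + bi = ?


a = 19.8140*cos(49°) = 19.8140*0.65606 = 12.9992
b = 19.8140*sin(49°) = 19.8140*0.75471 = 14.9538

12.9992 + 14.9538i


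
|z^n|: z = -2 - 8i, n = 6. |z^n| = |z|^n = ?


|z| = sqrt(4+64) = sqrt(68) = 8.2462
|z^6| = |z|^6 = (sqrt(68))^6 = 68^3 = 314432

|z^6| = 314432


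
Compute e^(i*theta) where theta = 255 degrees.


cos(255°) = -0.2588
sin(255°) = -0.9659

e^(i*255°) = -0.2588 - 0.9659i


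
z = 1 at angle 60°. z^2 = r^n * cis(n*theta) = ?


r^2 = 1^2 = 1
n*theta = 2*60° = 120° = 120° (mod 360)
a = 1*cos(120°) = -0.5000
b = 1*sin(120°) = 0.8660

1 cis(120°) = -0.5000 + 0.8660i


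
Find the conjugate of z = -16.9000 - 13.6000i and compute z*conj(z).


z_bar = -16.9000 + 13.6000i
z*z_bar = (-16.9)^2 + (-13.6)^2 = 285.61 + 184.96 = 470.57

z_bar = -16.9000 + 13.6000i, z*z_bar = 470.57


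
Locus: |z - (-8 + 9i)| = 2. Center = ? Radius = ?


|z - z0| = r is a circle with center z0 and radius r.
Center = (-8, 9), radius = 2

Circle with center (-8, 9) and radius 2


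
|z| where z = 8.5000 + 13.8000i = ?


|z| = sqrt(8.5^2 + 13.8^2) = sqrt(72.25 + 190.44) = sqrt(262.69) = 16.2077

|z| = 16.2077


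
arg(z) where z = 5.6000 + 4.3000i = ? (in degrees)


Re = 5.6, Im = 4.3
arg = atan2(4.3, 5.6) = 37.5191 degrees

arg(z) = 37.5191 degrees


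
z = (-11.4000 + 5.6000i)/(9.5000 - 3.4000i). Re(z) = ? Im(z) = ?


Multiply by conjugate: (-11.4000 + 5.6000i)(9.5000 + 3.4000i) / (9.5^2 + (-3.4)^2)
Numerator real = -11.4*9.5 + 5.6*(-3.4) = -127.34
Numerator imag = 5.6*9.5 - (-11.4)*(-3.4) = 14.44
Denominator = 101.81
Re(z) = -127.34/101.81 = -1.2508
Im(z) = 14.44/101.81 = 0.1418

Re(z) = -1.2508, Im(z) = 0.1418


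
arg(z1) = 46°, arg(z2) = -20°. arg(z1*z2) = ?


arg(z1*z2) = 46° - 20° = 26°
Normalized to (-180°, 180°]: 26°

26°


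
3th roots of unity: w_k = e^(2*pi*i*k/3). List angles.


The 3th roots of unity are cis(360k/3°) for k=0..2
Angle step = 360/3 = 120°
Primitive root: cis(120°)
Primitive root = -0.5000 + 0.8660i

3 roots at angles: 0°, 120°, 240°


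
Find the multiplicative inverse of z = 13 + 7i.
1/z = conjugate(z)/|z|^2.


|z|^2 = 169+49 = 218
1/z = (13 - 7i)/218

1/z = 0.0596 - 0.0321i


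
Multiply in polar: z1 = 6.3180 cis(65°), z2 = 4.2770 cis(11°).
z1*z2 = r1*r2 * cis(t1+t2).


r = 6.3180 * 4.2770 = 27.0221
theta = 65° + 11° = 76° = 76° (mod 360)

27.0221 cis(76°)


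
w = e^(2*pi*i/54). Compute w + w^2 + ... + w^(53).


With w = e^(2*pi*i/54), all 54 of the 54th roots of unity w^0 = 1, w, ..., w^(53) sum to 0: 1 + w + ... + w^(53) = (1 - w^54)/(1 - w) = 0 since w^54 = 1, w ≠ 1.
Removing the root 1: w + w^2 + ... + w^(53) = 0 - 1 = -1

Sum = -1


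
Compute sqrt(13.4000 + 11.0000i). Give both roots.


|z| = sqrt(179.56+121) = 17.3367
sqrt((|z|+a)/2) = sqrt((17.3367+13.4)/2) = sqrt(15.3683) = 3.9202
sqrt((|z|-a)/2) = sqrt((17.3367-13.4)/2) = sqrt(1.9683) = 1.4030

±(3.9202 + 1.4030i) i.e. 3.9202 + 1.4030i and -3.9202 - 1.4030i


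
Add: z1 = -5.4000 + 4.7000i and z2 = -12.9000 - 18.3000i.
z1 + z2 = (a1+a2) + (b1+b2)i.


Real: -5.4 - 12.9 = -18.3
Imag: 4.7 - 18.3 = -13.6

-18.3000 - 13.6000i


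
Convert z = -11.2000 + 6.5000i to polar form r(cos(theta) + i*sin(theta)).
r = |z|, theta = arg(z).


r = sqrt(125.44+42.25) = sqrt(167.69) = 12.9495
theta = atan2(6.5, -11.2) = 149.8710 degrees

r = 12.9495, theta = 149.8710 degrees


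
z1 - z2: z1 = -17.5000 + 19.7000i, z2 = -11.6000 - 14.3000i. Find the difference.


Real: -17.5 + 11.6 = -5.9
Imag: 19.7 + 14.3 = 34

-5.9000 + 34.0000i


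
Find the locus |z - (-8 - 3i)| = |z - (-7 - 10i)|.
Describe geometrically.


Equal distances means the locus is the perpendicular bisector of z1 and z2.
Midpoint = ((-8+(-7))/2, (-3+(-10))/2) = (-7.5000, -6.5000)

Perpendicular bisector through (-7.5000, -6.5000)


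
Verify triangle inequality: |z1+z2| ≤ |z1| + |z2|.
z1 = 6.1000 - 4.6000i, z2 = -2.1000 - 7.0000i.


|z1| = sqrt(6.1^2 + (-4.6)^2) = sqrt(58.37) = 7.6400
|z2| = sqrt((-2.1)^2 + (-7)^2) = sqrt(53.41) = 7.3082
z1+z2 = 4.0000 - 11.6000i
|z1+z2| = sqrt(150.56) = 12.2703
|z1|+|z2| = 7.6400 + 7.3082 = 14.9482

|z1+z2| = 12.2703 ≤ |z1|+|z2| = 14.9482 (verified)


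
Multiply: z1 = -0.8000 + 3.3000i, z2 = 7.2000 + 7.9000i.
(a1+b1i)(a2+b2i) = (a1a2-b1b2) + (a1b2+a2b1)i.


Real = -0.8*7.2 - 3.3*7.9 = -5.76 - 26.07 = -31.83
Imag = -0.8*7.9 + 7.2*3.3 = -6.32 + 23.76 = 17.44

-31.8300 + 17.4400i


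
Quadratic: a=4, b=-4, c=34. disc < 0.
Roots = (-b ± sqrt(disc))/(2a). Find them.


disc = (-4)^2 - 4*4*34 = 16 - 544 = -528
sqrt(|disc|) = sqrt(528) = 22.9783
Real part = 4/(2*4) = 0.5000
Imag part = 22.9783/(2*4) = 2.8723

0.5000 ± 2.8723i


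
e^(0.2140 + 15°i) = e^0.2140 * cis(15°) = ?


e^0.2140 = 1.2386
cos(15°) = 0.9659
sin(15°) = 0.25882
Real = 1.2386*0.9659 = 1.1964
Imag = 1.2386*0.25882 = 0.3206

1.1964 + 0.3206i


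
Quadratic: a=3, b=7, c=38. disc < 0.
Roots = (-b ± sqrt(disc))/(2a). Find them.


disc = 7^2 - 4*3*38 = 49 - 456 = -407
sqrt(|disc|) = sqrt(407) = 20.1742
Real part = -7/(2*3) = -1.1667
Imag part = 20.1742/(2*3) = 3.3624

-1.1667 ± 3.3624i


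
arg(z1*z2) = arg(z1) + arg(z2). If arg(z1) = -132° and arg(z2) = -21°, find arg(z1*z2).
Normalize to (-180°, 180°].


arg(z1*z2) = -132° - 21° = -153°
Normalized to (-180°, 180°]: -153°

-153°


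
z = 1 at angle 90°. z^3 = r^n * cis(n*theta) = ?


r^3 = 1^3 = 1
n*theta = 3*90° = 270° = 270° (mod 360)
a = 1*cos(270°) = 0
b = 1*sin(270°) = -1.0000

1 cis(270°) = 0 - 1.0000i


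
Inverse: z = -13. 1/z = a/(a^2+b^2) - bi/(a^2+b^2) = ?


|z|^2 = 169+0 = 169
1/z = (-13 - 0i)/169

1/z = -0.0769 + 0i


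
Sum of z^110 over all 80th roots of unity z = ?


The roots are w_k = w^k with w = e^(2*pi*i/80), and (w^k)^110 = (w^110)^k.
So S = 1 + u + u^2 + ... + u^(79) with u = w^110.
110 = 1*80 + 30, so 110 is not a multiple of 80: u = (w^80)^1 * w^30 = w^30 ≠ 1 (w is a primitive 80th root), while u^80 = (w^80)^110 = 1.
Geometric series: S = (1 - u^80)/(1 - u) = (1 - 1)/(1 - u) = 0

S = 0


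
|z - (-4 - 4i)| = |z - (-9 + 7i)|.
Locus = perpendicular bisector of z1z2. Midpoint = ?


Equal distances means the locus is the perpendicular bisector of z1 and z2.
Midpoint = ((-4+(-9))/2, (-4+7)/2) = (-6.5000, 1.5000)

Perpendicular bisector through (-6.5000, 1.5000)


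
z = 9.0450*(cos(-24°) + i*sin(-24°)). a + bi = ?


a = 9.0450*cos(-24°) = 9.0450*0.913545 = 8.2630
b = 9.0450*sin(-24°) = 9.0450*(-0.406737) = -3.6789

8.2630 - 3.6789i


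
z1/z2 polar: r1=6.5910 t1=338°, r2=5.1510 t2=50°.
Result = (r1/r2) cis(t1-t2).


r = 6.5910 / 5.1510 = 1.2796
theta = 338° - 50° = 288° = 288° (mod 360)

1.2796 cis(288°)


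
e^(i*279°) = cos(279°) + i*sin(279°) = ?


cos(279°) = 0.1564
sin(279°) = -0.9877

e^(i*279°) = 0.1564 - 0.9877i


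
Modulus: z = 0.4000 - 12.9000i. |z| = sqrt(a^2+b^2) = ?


|z| = sqrt(0.4^2 + (-12.9)^2) = sqrt(0.16 + 166.41) = sqrt(166.57) = 12.9062

|z| = 12.9062


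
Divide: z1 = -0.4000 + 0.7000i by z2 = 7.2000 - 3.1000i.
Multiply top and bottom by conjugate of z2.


Conjugate of z2 = 7.2000 + 3.1000i
Numerator: (-0.4000 + 0.7000i)(7.2000 + 3.1000i) = -5.0500 + 3.8000i
Denominator: 7.2^2 + (-3.1)^2 = 61.45
Result = (-5.0500 + 3.8000i)/61.45

-0.0822 + 0.0618i


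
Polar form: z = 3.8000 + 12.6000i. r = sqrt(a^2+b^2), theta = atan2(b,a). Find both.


r = sqrt(14.44+158.76) = sqrt(173.2) = 13.1605
theta = atan2(12.6, 3.8) = 73.2174 degrees

r = 13.1605, theta = 73.2174 degrees


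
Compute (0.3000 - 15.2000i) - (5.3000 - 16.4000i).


Real: 0.3 - 5.3 = -5
Imag: -15.2 + 16.4 = 1.2

-5.0000 + 1.2000i


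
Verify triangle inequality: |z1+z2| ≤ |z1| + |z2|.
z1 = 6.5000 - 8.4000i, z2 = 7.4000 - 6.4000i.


|z1| = sqrt(6.5^2 + (-8.4)^2) = sqrt(112.81) = 10.6212
|z2| = sqrt(7.4^2 + (-6.4)^2) = sqrt(95.72) = 9.7837
z1+z2 = 13.9000 - 14.8000i
|z1+z2| = sqrt(412.25) = 20.3039
|z1|+|z2| = 10.6212 + 9.7837 = 20.4049

|z1+z2| = 20.3039 ≤ |z1|+|z2| = 20.4049 (verified)


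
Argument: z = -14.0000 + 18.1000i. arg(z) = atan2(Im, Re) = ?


Re = -14, Im = 18.1
arg = atan2(18.1, -14) = 127.7213 degrees

arg(z) = 127.7213 degrees


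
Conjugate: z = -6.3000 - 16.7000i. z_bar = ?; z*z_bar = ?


z_bar = -6.3000 + 16.7000i
z*z_bar = (-6.3)^2 + (-16.7)^2 = 39.69 + 278.89 = 318.58

z_bar = -6.3000 + 16.7000i, z*z_bar = 318.58


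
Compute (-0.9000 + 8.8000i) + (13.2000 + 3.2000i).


Real: -0.9 + 13.2 = 12.3
Imag: 8.8 + 3.2 = 12

12.3000 + 12.0000i


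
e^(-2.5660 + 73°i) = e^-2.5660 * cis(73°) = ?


e^-2.5660 = 0.07684
cos(73°) = 0.2924
sin(73°) = 0.9563
Real = 0.07684*0.2924 = 0.0225
Imag = 0.07684*0.9563 = 0.0735

0.0225 + 0.0735i


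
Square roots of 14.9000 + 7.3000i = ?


|z| = sqrt(222.01+53.29) = 16.5922
sqrt((|z|+a)/2) = sqrt((16.5922+14.9)/2) = sqrt(15.7461) = 3.9681
sqrt((|z|-a)/2) = sqrt((16.5922-14.9)/2) = sqrt(0.8461) = 0.9198

±(3.9681 + 0.9198i) i.e. 3.9681 + 0.9198i and -3.9681 - 0.9198i


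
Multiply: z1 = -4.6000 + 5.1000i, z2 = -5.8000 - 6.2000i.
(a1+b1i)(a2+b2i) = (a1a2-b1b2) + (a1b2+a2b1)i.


Real = -4.6*(-5.8) - 5.1*(-6.2) = 26.68 - (-31.62) = 58.3
Imag = -4.6*(-6.2) - (5.8)*5.1 = 28.52 - (29.58) = -1.06

58.3000 - 1.0600i


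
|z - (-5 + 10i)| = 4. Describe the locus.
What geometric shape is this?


|z - z0| = r is a circle with center z0 and radius r.
Center = (-5, 10), radius = 4

Circle with center (-5, 10) and radius 4


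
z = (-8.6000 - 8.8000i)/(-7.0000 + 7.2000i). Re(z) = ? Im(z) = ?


Multiply by conjugate: (-8.6000 - 8.8000i)(-7.0000 - 7.2000i) / ((-7)^2 + 7.2^2)
Numerator real = -8.6*(-7) - (8.8)*7.2 = -3.16
Numerator imag = -8.8*(-7) - (-8.6)*7.2 = 123.52
Denominator = 100.84
Re(z) = -3.16/100.84 = -0.0313
Im(z) = 123.52/100.84 = 1.2249

Re(z) = -0.0313, Im(z) = 1.2249


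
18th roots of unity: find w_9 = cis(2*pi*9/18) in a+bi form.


Angle = 360*9/18 = 180°
a = cos(180°) = -1.0000
b = sin(180°) = 0

-1.0000 + 0i


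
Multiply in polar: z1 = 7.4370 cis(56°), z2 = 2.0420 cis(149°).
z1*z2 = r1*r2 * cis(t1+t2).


r = 7.4370 * 2.0420 = 15.1864
theta = 56° + 149° = 205° = 205° (mod 360)

15.1864 cis(205°)


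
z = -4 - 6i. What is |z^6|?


|z| = sqrt(16+36) = sqrt(52) = 7.2111
|z^6| = |z|^6 = (sqrt(52))^6 = 52^3 = 140608

|z^6| = 140608


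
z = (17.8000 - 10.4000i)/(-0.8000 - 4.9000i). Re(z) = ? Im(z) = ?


Multiply by conjugate: (17.8000 - 10.4000i)(-0.8000 + 4.9000i) / ((-0.8)^2 + (-4.9)^2)
Numerator real = 17.8*(-0.8) - (10.4)*(-4.9) = 36.72
Numerator imag = -10.4*(-0.8) - 17.8*(-4.9) = 95.54
Denominator = 24.65
Re(z) = 36.72/24.65 = 1.4897
Im(z) = 95.54/24.65 = 3.8759

Re(z) = 1.4897, Im(z) = 3.8759


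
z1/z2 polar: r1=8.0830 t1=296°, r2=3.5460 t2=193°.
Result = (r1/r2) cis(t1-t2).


r = 8.0830 / 3.5460 = 2.2795
theta = 296° - 193° = 103° = 103° (mod 360)

2.2795 cis(103°)


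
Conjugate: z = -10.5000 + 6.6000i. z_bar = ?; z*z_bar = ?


z_bar = -10.5000 - 6.6000i
z*z_bar = (-10.5)^2 + 6.6^2 = 110.25 + 43.56 = 153.81

z_bar = -10.5000 - 6.6000i, z*z_bar = 153.81


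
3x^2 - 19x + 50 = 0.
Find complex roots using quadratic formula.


disc = (-19)^2 - 4*3*50 = 361 - 600 = -239
sqrt(|disc|) = sqrt(239) = 15.4596
Real part = 19/(2*3) = 3.1667
Imag part = 15.4596/(2*3) = 2.5766

3.1667 ± 2.5766i


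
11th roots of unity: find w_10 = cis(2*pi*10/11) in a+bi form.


Angle = 360*10/11 = 327.2727°
a = cos(327.2727°) = 0.8413
b = sin(327.2727°) = -0.5406

0.8413 - 0.5406i


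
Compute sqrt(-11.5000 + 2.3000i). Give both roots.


|z| = sqrt(132.25+5.29) = 11.7277
sqrt((|z|+a)/2) = sqrt((11.7277+(-11.5))/2) = sqrt(0.1139) = 0.3374
sqrt((|z|-a)/2) = sqrt((11.7277-(-11.5))/2) = sqrt(11.6139) = 3.4079

±(0.3374 + 3.4079i) i.e. 0.3374 + 3.4079i and -0.3374 - 3.4079i


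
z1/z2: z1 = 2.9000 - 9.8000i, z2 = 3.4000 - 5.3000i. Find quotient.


Conjugate of z2 = 3.4000 + 5.3000i
Numerator: (2.9000 - 9.8000i)(3.4000 + 5.3000i) = 61.8000 - 17.9500i
Denominator: 3.4^2 + (-5.3)^2 = 39.65
Result = (61.8000 - 17.9500i)/39.65

1.5586 - 0.4527i
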